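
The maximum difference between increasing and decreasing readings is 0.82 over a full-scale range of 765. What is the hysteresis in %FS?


Hysteresis = (max difference / full scale) * 100%.
H = (0.82 / 765) * 100
H = 0.107 %FS

0.107 %FS


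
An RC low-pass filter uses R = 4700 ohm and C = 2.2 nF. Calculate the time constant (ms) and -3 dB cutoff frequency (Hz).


Time constant: tau = R * C.
tau = 4700 * 2.20e-09 = 1.034e-05 s
tau = 0.0103 ms
Cutoff frequency: fc = 1 / (2*pi*R*C).
fc = 1 / (2*pi*1.034e-05) = 15392.16 Hz

tau = 0.0103 ms, fc = 15392.16 Hz


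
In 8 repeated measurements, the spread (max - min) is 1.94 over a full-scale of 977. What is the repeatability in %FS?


Repeatability = (spread / full scale) * 100%.
R = (1.94 / 977) * 100
R = 0.199 %FS

0.199 %FS


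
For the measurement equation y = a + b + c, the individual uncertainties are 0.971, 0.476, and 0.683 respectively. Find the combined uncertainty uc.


For a sum of independent quantities, uc = sqrt(u1^2 + u2^2 + u3^2).
uc = sqrt(0.971^2 + 0.476^2 + 0.683^2)
uc = sqrt(0.942841 + 0.226576 + 0.466489)
uc = 1.279

1.279


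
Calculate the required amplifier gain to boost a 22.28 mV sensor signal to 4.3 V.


Gain = Vout / Vin (converting to same units).
G = 4.3 V / 22.28 mV
G = 4300.0 mV / 22.28 mV
G = 193.0

193.0


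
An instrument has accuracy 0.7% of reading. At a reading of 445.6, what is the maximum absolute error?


Absolute error = (accuracy% / 100) * reading.
Error = (0.7 / 100) * 445.6
Error = 0.007 * 445.6
Error = 3.1192

3.1192


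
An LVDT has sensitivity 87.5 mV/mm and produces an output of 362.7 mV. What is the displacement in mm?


Displacement = Vout / sensitivity.
d = 362.7 / 87.5
d = 4.145 mm

4.145 mm


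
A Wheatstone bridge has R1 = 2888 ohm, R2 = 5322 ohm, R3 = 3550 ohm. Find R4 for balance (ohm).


At balance: R1*R4 = R2*R3, so R4 = R2*R3/R1.
R4 = 5322 * 3550 / 2888
R4 = 18893100 / 2888
R4 = 6541.93 ohm

6541.93 ohm


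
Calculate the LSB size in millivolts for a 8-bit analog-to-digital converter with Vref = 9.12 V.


The resolution (LSB) of an ADC is Vref / 2^n.
LSB = 9.12 / 2^8
LSB = 9.12 / 256
LSB = 0.035625 V = 35.625 mV

35.625 mV


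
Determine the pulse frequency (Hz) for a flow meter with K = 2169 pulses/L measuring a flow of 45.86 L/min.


Frequency = K * Q / 60 (converting L/min to L/s).
f = 2169 * 45.86 / 60
f = 99470.34 / 60
f = 1657.84 Hz

1657.84 Hz


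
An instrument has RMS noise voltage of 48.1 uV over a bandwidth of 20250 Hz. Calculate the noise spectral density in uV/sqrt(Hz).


Noise spectral density = Vrms / sqrt(BW).
NSD = 48.1 / sqrt(20250)
NSD = 48.1 / 142.3025
NSD = 0.338 uV/sqrt(Hz)

0.338 uV/sqrt(Hz)


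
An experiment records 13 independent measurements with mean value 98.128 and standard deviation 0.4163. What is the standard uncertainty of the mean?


The standard uncertainty for Type A evaluation is u = s / sqrt(n).
u = 0.4163 / sqrt(13)
u = 0.4163 / 3.6056
u = 0.1155

0.1155


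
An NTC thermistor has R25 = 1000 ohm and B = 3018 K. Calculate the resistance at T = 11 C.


NTC thermistor equation: Rt = R25 * exp(B * (1/T - 1/T25)).
T in Kelvin: 284.15 K, T25 = 298.15 K
1/T - 1/T25 = 1/284.15 - 1/298.15 = 0.00016525
B * (1/T - 1/T25) = 3018 * 0.00016525 = 0.4987
Rt = 1000 * exp(0.4987) = 1646.6 ohm

1646.6 ohm


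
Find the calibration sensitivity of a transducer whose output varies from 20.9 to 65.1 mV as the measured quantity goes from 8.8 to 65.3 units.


Sensitivity = (y2 - y1) / (x2 - x1).
S = (65.1 - 20.9) / (65.3 - 8.8)
S = 44.2 / 56.5
S = 0.7823 mV/unit

0.7823 mV/unit


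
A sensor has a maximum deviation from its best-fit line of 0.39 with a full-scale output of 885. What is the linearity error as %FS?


Linearity error = (max deviation / full scale) * 100%.
Linearity = (0.39 / 885) * 100
Linearity = 0.044 %FS

0.044 %FS


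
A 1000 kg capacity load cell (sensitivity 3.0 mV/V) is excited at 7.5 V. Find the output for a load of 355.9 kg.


Vout = rated_output * Vex * (load / capacity).
Vout = 3.0 * 7.5 * (355.9 / 1000)
Vout = 3.0 * 7.5 * 0.3559
Vout = 8.008 mV

8.008 mV


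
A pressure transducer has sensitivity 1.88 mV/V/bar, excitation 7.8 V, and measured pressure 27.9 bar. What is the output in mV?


Output = sensitivity * Vex * P.
Vout = 1.88 * 7.8 * 27.9
Vout = 14.664 * 27.9
Vout = 409.13 mV

409.13 mV


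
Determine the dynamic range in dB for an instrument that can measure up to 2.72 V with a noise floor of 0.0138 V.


Dynamic range = 20 * log10(Vmax / Vnoise).
DR = 20 * log10(2.72 / 0.0138)
DR = 20 * log10(197.1)
DR = 45.89 dB

45.89 dB


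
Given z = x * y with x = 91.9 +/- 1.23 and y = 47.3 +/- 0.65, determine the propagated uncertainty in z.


For a product z = x*y, the relative uncertainty is:
uz/z = sqrt((ux/x)^2 + (uy/y)^2)
Relative uncertainties: ux/x = 1.23/91.9 = 0.013384
uy/y = 0.65/47.3 = 0.013742
z = 91.9 * 47.3 = 4346.9
uz = 4346.9 * sqrt(0.013384^2 + 0.013742^2) = 83.385

83.385


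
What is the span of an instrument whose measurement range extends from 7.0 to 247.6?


Span = upper range - lower range.
Span = 247.6 - (7.0)
Span = 240.6

240.6


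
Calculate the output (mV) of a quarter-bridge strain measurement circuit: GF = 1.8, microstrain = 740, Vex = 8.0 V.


Quarter bridge output: Vout = (GF * epsilon * Vex) / 4.
Vout = (1.8 * 740e-6 * 8.0) / 4
Vout = 0.010656 / 4 V
Vout = 0.002664 V = 2.664 mV

2.664 mV


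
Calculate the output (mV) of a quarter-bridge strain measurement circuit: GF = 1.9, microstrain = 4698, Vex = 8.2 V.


Quarter bridge output: Vout = (GF * epsilon * Vex) / 4.
Vout = (1.9 * 4698e-6 * 8.2) / 4
Vout = 0.07319484 / 4 V
Vout = 0.01829871 V = 18.2987 mV

18.2987 mV


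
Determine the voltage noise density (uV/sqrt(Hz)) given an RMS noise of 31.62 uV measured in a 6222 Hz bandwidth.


Noise spectral density = Vrms / sqrt(BW).
NSD = 31.62 / sqrt(6222)
NSD = 31.62 / 78.8797
NSD = 0.4009 uV/sqrt(Hz)

0.4009 uV/sqrt(Hz)


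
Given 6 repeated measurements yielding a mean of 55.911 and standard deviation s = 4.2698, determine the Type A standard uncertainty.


The standard uncertainty for Type A evaluation is u = s / sqrt(n).
u = 4.2698 / sqrt(6)
u = 4.2698 / 2.4495
u = 1.7431

1.7431


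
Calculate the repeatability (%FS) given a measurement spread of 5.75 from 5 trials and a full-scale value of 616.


Repeatability = (spread / full scale) * 100%.
R = (5.75 / 616) * 100
R = 0.933 %FS

0.933 %FS


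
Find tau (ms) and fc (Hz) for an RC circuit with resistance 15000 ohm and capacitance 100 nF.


Time constant: tau = R * C.
tau = 15000 * 1.00e-07 = 0.0015 s
tau = 1.5 ms
Cutoff frequency: fc = 1 / (2*pi*R*C).
fc = 1 / (2*pi*0.0015) = 106.1 Hz

tau = 1.5 ms, fc = 106.1 Hz


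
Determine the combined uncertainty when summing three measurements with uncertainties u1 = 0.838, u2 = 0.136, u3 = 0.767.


For a sum of independent quantities, uc = sqrt(u1^2 + u2^2 + u3^2).
uc = sqrt(0.838^2 + 0.136^2 + 0.767^2)
uc = sqrt(0.702244 + 0.018496 + 0.588289)
uc = 1.1441

1.1441


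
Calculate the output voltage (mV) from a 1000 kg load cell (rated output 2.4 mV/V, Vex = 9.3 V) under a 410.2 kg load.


Vout = rated_output * Vex * (load / capacity).
Vout = 2.4 * 9.3 * (410.2 / 1000)
Vout = 2.4 * 9.3 * 0.4102
Vout = 9.156 mV

9.156 mV


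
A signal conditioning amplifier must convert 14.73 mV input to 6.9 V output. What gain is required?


Gain = Vout / Vin (converting to same units).
G = 6.9 V / 14.73 mV
G = 6900.0 mV / 14.73 mV
G = 468.43

468.43


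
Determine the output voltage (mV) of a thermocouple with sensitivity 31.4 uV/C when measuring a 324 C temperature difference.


The thermocouple output V = sensitivity * dT.
V = 31.4 uV/C * 324 C
V = 10173.6 uV
V = 10.174 mV

10.174 mV


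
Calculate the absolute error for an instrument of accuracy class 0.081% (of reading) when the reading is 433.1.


Absolute error = (accuracy% / 100) * reading.
Error = (0.081 / 100) * 433.1
Error = 0.00081 * 433.1
Error = 0.3508

0.3508


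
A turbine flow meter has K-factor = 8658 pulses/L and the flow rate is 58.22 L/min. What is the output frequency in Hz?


Frequency = K * Q / 60 (converting L/min to L/s).
f = 8658 * 58.22 / 60
f = 504068.76 / 60
f = 8401.15 Hz

8401.15 Hz


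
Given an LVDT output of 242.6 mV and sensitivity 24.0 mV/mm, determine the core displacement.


Displacement = Vout / sensitivity.
d = 242.6 / 24.0
d = 10.108 mm

10.108 mm


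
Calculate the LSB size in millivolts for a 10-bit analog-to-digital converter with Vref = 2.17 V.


The resolution (LSB) of an ADC is Vref / 2^n.
LSB = 2.17 / 2^10
LSB = 2.17 / 1024
LSB = 0.00211914 V = 2.11914062 mV

2.11914062 mV


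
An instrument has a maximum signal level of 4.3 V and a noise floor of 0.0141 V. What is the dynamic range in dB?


Dynamic range = 20 * log10(Vmax / Vnoise).
DR = 20 * log10(4.3 / 0.0141)
DR = 20 * log10(304.96)
DR = 49.68 dB

49.68 dB


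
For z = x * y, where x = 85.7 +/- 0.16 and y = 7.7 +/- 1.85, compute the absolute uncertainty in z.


For a product z = x*y, the relative uncertainty is:
uz/z = sqrt((ux/x)^2 + (uy/y)^2)
Relative uncertainties: ux/x = 0.16/85.7 = 0.001867
uy/y = 1.85/7.7 = 0.24026
z = 85.7 * 7.7 = 659.9
uz = 659.9 * sqrt(0.001867^2 + 0.24026^2) = 158.55

158.55


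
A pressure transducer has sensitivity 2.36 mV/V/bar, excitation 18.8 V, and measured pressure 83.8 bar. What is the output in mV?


Output = sensitivity * Vex * P.
Vout = 2.36 * 18.8 * 83.8
Vout = 44.368 * 83.8
Vout = 3718.04 mV

3718.04 mV


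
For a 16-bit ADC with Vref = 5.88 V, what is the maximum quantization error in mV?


The maximum quantization error is +/- LSB/2.
LSB = Vref / 2^n = 5.88 / 65536 = 8.972e-05 V
Max error = LSB / 2 = 8.972e-05 / 2 = 4.486e-05 V
Max error = 0.0449 mV

0.0449 mV


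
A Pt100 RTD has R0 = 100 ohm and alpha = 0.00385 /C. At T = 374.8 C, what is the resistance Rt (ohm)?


The RTD equation: Rt = R0 * (1 + alpha * T).
Rt = 100 * (1 + 0.00385 * 374.8)
Rt = 100 * (1 + 1.44298)
Rt = 100 * 2.44298
Rt = 244.298 ohm

244.298 ohm


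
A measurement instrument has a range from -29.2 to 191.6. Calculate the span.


Span = upper range - lower range.
Span = 191.6 - (-29.2)
Span = 220.8

220.8


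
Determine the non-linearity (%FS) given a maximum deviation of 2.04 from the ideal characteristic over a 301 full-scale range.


Linearity error = (max deviation / full scale) * 100%.
Linearity = (2.04 / 301) * 100
Linearity = 0.678 %FS

0.678 %FS


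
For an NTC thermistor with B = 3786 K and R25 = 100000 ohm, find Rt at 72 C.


NTC thermistor equation: Rt = R25 * exp(B * (1/T - 1/T25)).
T in Kelvin: 345.15 K, T25 = 298.15 K
1/T - 1/T25 = 1/345.15 - 1/298.15 = -0.00045673
B * (1/T - 1/T25) = 3786 * -0.00045673 = -1.7292
Rt = 100000 * exp(-1.7292) = 17743.3 ohm

17743.3 ohm


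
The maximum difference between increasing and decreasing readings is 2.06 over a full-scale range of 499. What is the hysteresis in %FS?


Hysteresis = (max difference / full scale) * 100%.
H = (2.06 / 499) * 100
H = 0.413 %FS

0.413 %FS


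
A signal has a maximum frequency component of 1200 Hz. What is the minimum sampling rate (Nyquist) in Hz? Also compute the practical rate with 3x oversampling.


By Nyquist theorem, fs_min = 2 * fmax.
fs_min = 2 * 1200 = 2400 Hz
Practical rate = 3 * fs_min = 3 * 2400 = 7200 Hz

fs_min = 2400 Hz, fs_practical = 7200 Hz


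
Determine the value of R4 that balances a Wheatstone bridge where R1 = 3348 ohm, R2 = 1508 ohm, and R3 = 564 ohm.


At balance: R1*R4 = R2*R3, so R4 = R2*R3/R1.
R4 = 1508 * 564 / 3348
R4 = 850512 / 3348
R4 = 254.04 ohm

254.04 ohm


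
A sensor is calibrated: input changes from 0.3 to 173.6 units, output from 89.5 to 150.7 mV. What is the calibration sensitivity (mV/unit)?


Sensitivity = (y2 - y1) / (x2 - x1).
S = (150.7 - 89.5) / (173.6 - 0.3)
S = 61.2 / 173.3
S = 0.3531 mV/unit

0.3531 mV/unit


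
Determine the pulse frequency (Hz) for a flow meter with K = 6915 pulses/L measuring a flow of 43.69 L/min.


Frequency = K * Q / 60 (converting L/min to L/s).
f = 6915 * 43.69 / 60
f = 302116.35 / 60
f = 5035.27 Hz

5035.27 Hz


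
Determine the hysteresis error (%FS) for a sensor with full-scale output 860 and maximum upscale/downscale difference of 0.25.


Hysteresis = (max difference / full scale) * 100%.
H = (0.25 / 860) * 100
H = 0.029 %FS

0.029 %FS


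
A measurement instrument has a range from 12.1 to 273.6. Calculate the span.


Span = upper range - lower range.
Span = 273.6 - (12.1)
Span = 261.5

261.5


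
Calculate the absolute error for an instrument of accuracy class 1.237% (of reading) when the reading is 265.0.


Absolute error = (accuracy% / 100) * reading.
Error = (1.237 / 100) * 265.0
Error = 0.01237 * 265.0
Error = 3.2781

3.2781


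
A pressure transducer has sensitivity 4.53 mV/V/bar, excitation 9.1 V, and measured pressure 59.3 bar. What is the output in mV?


Output = sensitivity * Vex * P.
Vout = 4.53 * 9.1 * 59.3
Vout = 41.223 * 59.3
Vout = 2444.52 mV

2444.52 mV


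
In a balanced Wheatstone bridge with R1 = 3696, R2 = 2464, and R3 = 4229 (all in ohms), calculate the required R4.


At balance: R1*R4 = R2*R3, so R4 = R2*R3/R1.
R4 = 2464 * 4229 / 3696
R4 = 10420256 / 3696
R4 = 2819.33 ohm

2819.33 ohm


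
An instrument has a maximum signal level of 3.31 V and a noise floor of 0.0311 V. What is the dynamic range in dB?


Dynamic range = 20 * log10(Vmax / Vnoise).
DR = 20 * log10(3.31 / 0.0311)
DR = 20 * log10(106.43)
DR = 40.54 dB

40.54 dB


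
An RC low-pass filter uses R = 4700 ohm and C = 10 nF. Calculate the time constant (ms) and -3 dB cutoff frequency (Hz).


Time constant: tau = R * C.
tau = 4700 * 1.00e-08 = 4.7e-05 s
tau = 0.047 ms
Cutoff frequency: fc = 1 / (2*pi*R*C).
fc = 1 / (2*pi*4.7e-05) = 3386.28 Hz

tau = 0.047 ms, fc = 3386.28 Hz


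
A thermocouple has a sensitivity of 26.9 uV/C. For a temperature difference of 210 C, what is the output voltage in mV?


The thermocouple output V = sensitivity * dT.
V = 26.9 uV/C * 210 C
V = 5649.0 uV
V = 5.649 mV

5.649 mV


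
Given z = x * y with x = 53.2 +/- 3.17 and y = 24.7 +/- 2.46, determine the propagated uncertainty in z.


For a product z = x*y, the relative uncertainty is:
uz/z = sqrt((ux/x)^2 + (uy/y)^2)
Relative uncertainties: ux/x = 3.17/53.2 = 0.059586
uy/y = 2.46/24.7 = 0.099595
z = 53.2 * 24.7 = 1314.0
uz = 1314.0 * sqrt(0.059586^2 + 0.099595^2) = 152.506

152.506


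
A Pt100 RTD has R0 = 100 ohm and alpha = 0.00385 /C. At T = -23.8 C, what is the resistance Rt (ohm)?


The RTD equation: Rt = R0 * (1 + alpha * T).
Rt = 100 * (1 + 0.00385 * -23.8)
Rt = 100 * (1 + -0.09163)
Rt = 100 * 0.90837
Rt = 90.837 ohm

90.837 ohm


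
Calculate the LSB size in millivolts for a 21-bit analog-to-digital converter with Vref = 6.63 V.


The resolution (LSB) of an ADC is Vref / 2^n.
LSB = 6.63 / 2^21
LSB = 6.63 / 2097152
LSB = 3.16e-06 V = 0.00316143 mV

0.00316143 mV


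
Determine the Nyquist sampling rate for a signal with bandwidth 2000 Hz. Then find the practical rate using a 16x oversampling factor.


By Nyquist theorem, fs_min = 2 * fmax.
fs_min = 2 * 2000 = 4000 Hz
Practical rate = 16 * fs_min = 16 * 4000 = 64000 Hz

fs_min = 4000 Hz, fs_practical = 64000 Hz


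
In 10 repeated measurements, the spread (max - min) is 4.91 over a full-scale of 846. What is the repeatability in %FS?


Repeatability = (spread / full scale) * 100%.
R = (4.91 / 846) * 100
R = 0.58 %FS

0.58 %FS


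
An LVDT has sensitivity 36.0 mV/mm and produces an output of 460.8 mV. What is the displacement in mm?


Displacement = Vout / sensitivity.
d = 460.8 / 36.0
d = 12.8 mm

12.8 mm


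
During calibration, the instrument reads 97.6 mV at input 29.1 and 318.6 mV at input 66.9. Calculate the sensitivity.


Sensitivity = (y2 - y1) / (x2 - x1).
S = (318.6 - 97.6) / (66.9 - 29.1)
S = 221.0 / 37.8
S = 5.8466 mV/unit

5.8466 mV/unit


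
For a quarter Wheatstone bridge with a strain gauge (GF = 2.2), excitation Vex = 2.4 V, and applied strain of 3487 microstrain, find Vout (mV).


Quarter bridge output: Vout = (GF * epsilon * Vex) / 4.
Vout = (2.2 * 3487e-6 * 2.4) / 4
Vout = 0.01841136 / 4 V
Vout = 0.00460284 V = 4.6028 mV

4.6028 mV


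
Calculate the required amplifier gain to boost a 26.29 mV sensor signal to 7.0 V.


Gain = Vout / Vin (converting to same units).
G = 7.0 V / 26.29 mV
G = 7000.0 mV / 26.29 mV
G = 266.26

266.26


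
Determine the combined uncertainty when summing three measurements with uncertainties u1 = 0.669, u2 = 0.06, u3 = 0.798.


For a sum of independent quantities, uc = sqrt(u1^2 + u2^2 + u3^2).
uc = sqrt(0.669^2 + 0.06^2 + 0.798^2)
uc = sqrt(0.447561 + 0.0036 + 0.636804)
uc = 1.0431

1.0431


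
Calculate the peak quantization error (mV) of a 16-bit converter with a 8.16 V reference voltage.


The maximum quantization error is +/- LSB/2.
LSB = Vref / 2^n = 8.16 / 65536 = 0.00012451 V
Max error = LSB / 2 = 0.00012451 / 2 = 6.226e-05 V
Max error = 0.0623 mV

0.0623 mV


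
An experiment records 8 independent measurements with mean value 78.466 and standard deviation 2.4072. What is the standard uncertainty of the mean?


The standard uncertainty for Type A evaluation is u = s / sqrt(n).
u = 2.4072 / sqrt(8)
u = 2.4072 / 2.8284
u = 0.8511

0.8511


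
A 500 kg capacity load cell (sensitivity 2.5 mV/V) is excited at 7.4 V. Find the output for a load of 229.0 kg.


Vout = rated_output * Vex * (load / capacity).
Vout = 2.5 * 7.4 * (229.0 / 500)
Vout = 2.5 * 7.4 * 0.458
Vout = 8.473 mV

8.473 mV


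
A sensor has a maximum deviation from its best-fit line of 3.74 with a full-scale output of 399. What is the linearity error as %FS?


Linearity error = (max deviation / full scale) * 100%.
Linearity = (3.74 / 399) * 100
Linearity = 0.937 %FS

0.937 %FS


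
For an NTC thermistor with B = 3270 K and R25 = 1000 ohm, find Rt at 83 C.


NTC thermistor equation: Rt = R25 * exp(B * (1/T - 1/T25)).
T in Kelvin: 356.15 K, T25 = 298.15 K
1/T - 1/T25 = 1/356.15 - 1/298.15 = -0.00054621
B * (1/T - 1/T25) = 3270 * -0.00054621 = -1.7861
Rt = 1000 * exp(-1.7861) = 167.6 ohm

167.6 ohm


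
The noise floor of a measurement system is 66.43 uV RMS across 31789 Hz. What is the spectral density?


Noise spectral density = Vrms / sqrt(BW).
NSD = 66.43 / sqrt(31789)
NSD = 66.43 / 178.2947
NSD = 0.3726 uV/sqrt(Hz)

0.3726 uV/sqrt(Hz)


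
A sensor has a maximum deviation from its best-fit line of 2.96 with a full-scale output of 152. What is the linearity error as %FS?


Linearity error = (max deviation / full scale) * 100%.
Linearity = (2.96 / 152) * 100
Linearity = 1.947 %FS

1.947 %FS


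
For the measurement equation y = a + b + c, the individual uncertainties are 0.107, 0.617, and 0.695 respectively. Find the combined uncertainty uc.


For a sum of independent quantities, uc = sqrt(u1^2 + u2^2 + u3^2).
uc = sqrt(0.107^2 + 0.617^2 + 0.695^2)
uc = sqrt(0.011449 + 0.380689 + 0.483025)
uc = 0.9355

0.9355


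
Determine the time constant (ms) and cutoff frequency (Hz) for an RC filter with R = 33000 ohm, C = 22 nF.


Time constant: tau = R * C.
tau = 33000 * 2.20e-08 = 0.000726 s
tau = 0.726 ms
Cutoff frequency: fc = 1 / (2*pi*R*C).
fc = 1 / (2*pi*0.000726) = 219.22 Hz

tau = 0.726 ms, fc = 219.22 Hz


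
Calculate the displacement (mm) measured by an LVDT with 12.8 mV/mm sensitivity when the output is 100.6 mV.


Displacement = Vout / sensitivity.
d = 100.6 / 12.8
d = 7.859 mm

7.859 mm


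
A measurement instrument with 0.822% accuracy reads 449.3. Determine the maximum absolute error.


Absolute error = (accuracy% / 100) * reading.
Error = (0.822 / 100) * 449.3
Error = 0.00822 * 449.3
Error = 3.6932

3.6932


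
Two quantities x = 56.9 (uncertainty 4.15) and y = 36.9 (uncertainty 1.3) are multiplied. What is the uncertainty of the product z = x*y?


For a product z = x*y, the relative uncertainty is:
uz/z = sqrt((ux/x)^2 + (uy/y)^2)
Relative uncertainties: ux/x = 4.15/56.9 = 0.072935
uy/y = 1.3/36.9 = 0.03523
z = 56.9 * 36.9 = 2099.6
uz = 2099.6 * sqrt(0.072935^2 + 0.03523^2) = 170.064

170.064


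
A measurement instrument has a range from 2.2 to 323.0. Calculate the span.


Span = upper range - lower range.
Span = 323.0 - (2.2)
Span = 320.8

320.8


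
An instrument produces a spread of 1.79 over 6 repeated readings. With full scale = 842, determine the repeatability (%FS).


Repeatability = (spread / full scale) * 100%.
R = (1.79 / 842) * 100
R = 0.213 %FS

0.213 %FS


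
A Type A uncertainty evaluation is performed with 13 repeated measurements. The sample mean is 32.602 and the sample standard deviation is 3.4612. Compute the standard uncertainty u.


The standard uncertainty for Type A evaluation is u = s / sqrt(n).
u = 3.4612 / sqrt(13)
u = 3.4612 / 3.6056
u = 0.96

0.96


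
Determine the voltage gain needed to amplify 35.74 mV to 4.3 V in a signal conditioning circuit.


Gain = Vout / Vin (converting to same units).
G = 4.3 V / 35.74 mV
G = 4300.0 mV / 35.74 mV
G = 120.31

120.31


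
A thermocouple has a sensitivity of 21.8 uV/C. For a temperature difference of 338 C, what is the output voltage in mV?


The thermocouple output V = sensitivity * dT.
V = 21.8 uV/C * 338 C
V = 7368.4 uV
V = 7.368 mV

7.368 mV


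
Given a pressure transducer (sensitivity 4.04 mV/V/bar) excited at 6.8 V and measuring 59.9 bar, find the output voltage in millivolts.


Output = sensitivity * Vex * P.
Vout = 4.04 * 6.8 * 59.9
Vout = 27.472 * 59.9
Vout = 1645.57 mV

1645.57 mV


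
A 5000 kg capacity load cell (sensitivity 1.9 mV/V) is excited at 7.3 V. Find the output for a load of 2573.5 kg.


Vout = rated_output * Vex * (load / capacity).
Vout = 1.9 * 7.3 * (2573.5 / 5000)
Vout = 1.9 * 7.3 * 0.5147
Vout = 7.139 mV

7.139 mV


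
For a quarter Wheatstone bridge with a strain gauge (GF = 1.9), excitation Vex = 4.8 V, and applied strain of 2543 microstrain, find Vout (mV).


Quarter bridge output: Vout = (GF * epsilon * Vex) / 4.
Vout = (1.9 * 2543e-6 * 4.8) / 4
Vout = 0.02319216 / 4 V
Vout = 0.00579804 V = 5.798 mV

5.798 mV


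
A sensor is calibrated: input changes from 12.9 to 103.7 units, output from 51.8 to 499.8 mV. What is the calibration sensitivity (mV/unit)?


Sensitivity = (y2 - y1) / (x2 - x1).
S = (499.8 - 51.8) / (103.7 - 12.9)
S = 448.0 / 90.8
S = 4.9339 mV/unit

4.9339 mV/unit


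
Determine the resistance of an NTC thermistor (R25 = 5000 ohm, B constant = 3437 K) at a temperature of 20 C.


NTC thermistor equation: Rt = R25 * exp(B * (1/T - 1/T25)).
T in Kelvin: 293.15 K, T25 = 298.15 K
1/T - 1/T25 = 1/293.15 - 1/298.15 = 5.721e-05
B * (1/T - 1/T25) = 3437 * 5.721e-05 = 0.1966
Rt = 5000 * exp(0.1966) = 6086.4 ohm

6086.4 ohm


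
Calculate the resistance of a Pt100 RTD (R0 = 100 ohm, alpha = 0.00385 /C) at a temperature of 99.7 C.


The RTD equation: Rt = R0 * (1 + alpha * T).
Rt = 100 * (1 + 0.00385 * 99.7)
Rt = 100 * (1 + 0.383845)
Rt = 100 * 1.383845
Rt = 138.385 ohm

138.385 ohm


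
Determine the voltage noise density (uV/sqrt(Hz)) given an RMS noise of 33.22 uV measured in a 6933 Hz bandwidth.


Noise spectral density = Vrms / sqrt(BW).
NSD = 33.22 / sqrt(6933)
NSD = 33.22 / 83.2646
NSD = 0.399 uV/sqrt(Hz)

0.399 uV/sqrt(Hz)


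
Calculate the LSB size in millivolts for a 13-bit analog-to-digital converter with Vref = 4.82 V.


The resolution (LSB) of an ADC is Vref / 2^n.
LSB = 4.82 / 2^13
LSB = 4.82 / 8192
LSB = 0.00058838 V = 0.58837891 mV

0.58837891 mV


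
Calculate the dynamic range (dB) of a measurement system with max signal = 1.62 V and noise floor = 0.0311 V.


Dynamic range = 20 * log10(Vmax / Vnoise).
DR = 20 * log10(1.62 / 0.0311)
DR = 20 * log10(52.09)
DR = 34.34 dB

34.34 dB


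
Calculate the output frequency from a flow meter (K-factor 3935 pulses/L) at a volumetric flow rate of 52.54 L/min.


Frequency = K * Q / 60 (converting L/min to L/s).
f = 3935 * 52.54 / 60
f = 206744.9 / 60
f = 3445.75 Hz

3445.75 Hz


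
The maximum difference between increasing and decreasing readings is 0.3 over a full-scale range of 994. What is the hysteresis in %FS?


Hysteresis = (max difference / full scale) * 100%.
H = (0.3 / 994) * 100
H = 0.03 %FS

0.03 %FS


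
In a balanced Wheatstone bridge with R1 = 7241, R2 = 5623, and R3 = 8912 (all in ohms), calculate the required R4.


At balance: R1*R4 = R2*R3, so R4 = R2*R3/R1.
R4 = 5623 * 8912 / 7241
R4 = 50112176 / 7241
R4 = 6920.62 ohm

6920.62 ohm


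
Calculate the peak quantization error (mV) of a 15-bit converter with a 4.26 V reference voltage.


The maximum quantization error is +/- LSB/2.
LSB = Vref / 2^n = 4.26 / 32768 = 0.00013 V
Max error = LSB / 2 = 0.00013 / 2 = 6.5e-05 V
Max error = 0.065 mV

0.065 mV


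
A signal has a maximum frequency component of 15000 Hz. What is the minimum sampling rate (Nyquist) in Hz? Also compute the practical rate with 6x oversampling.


By Nyquist theorem, fs_min = 2 * fmax.
fs_min = 2 * 15000 = 30000 Hz
Practical rate = 6 * fs_min = 6 * 30000 = 180000 Hz

fs_min = 30000 Hz, fs_practical = 180000 Hz


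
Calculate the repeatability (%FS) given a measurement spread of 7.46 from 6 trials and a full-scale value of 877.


Repeatability = (spread / full scale) * 100%.
R = (7.46 / 877) * 100
R = 0.851 %FS

0.851 %FS


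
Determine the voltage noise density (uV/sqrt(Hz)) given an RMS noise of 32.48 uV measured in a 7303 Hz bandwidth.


Noise spectral density = Vrms / sqrt(BW).
NSD = 32.48 / sqrt(7303)
NSD = 32.48 / 85.4576
NSD = 0.3801 uV/sqrt(Hz)

0.3801 uV/sqrt(Hz)


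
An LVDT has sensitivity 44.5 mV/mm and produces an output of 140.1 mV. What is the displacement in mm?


Displacement = Vout / sensitivity.
d = 140.1 / 44.5
d = 3.148 mm

3.148 mm


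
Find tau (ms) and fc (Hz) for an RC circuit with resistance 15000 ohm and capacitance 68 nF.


Time constant: tau = R * C.
tau = 15000 * 6.80e-08 = 0.00102 s
tau = 1.02 ms
Cutoff frequency: fc = 1 / (2*pi*R*C).
fc = 1 / (2*pi*0.00102) = 156.03 Hz

tau = 1.02 ms, fc = 156.03 Hz


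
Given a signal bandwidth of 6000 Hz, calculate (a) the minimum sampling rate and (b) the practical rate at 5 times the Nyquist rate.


By Nyquist theorem, fs_min = 2 * fmax.
fs_min = 2 * 6000 = 12000 Hz
Practical rate = 5 * fs_min = 5 * 12000 = 60000 Hz

fs_min = 12000 Hz, fs_practical = 60000 Hz


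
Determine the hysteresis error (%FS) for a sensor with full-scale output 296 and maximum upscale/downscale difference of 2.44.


Hysteresis = (max difference / full scale) * 100%.
H = (2.44 / 296) * 100
H = 0.824 %FS

0.824 %FS


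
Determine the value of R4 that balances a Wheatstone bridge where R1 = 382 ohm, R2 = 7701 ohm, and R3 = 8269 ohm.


At balance: R1*R4 = R2*R3, so R4 = R2*R3/R1.
R4 = 7701 * 8269 / 382
R4 = 63679569 / 382
R4 = 166700.44 ohm

166700.44 ohm


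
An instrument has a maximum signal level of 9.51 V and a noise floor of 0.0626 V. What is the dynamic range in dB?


Dynamic range = 20 * log10(Vmax / Vnoise).
DR = 20 * log10(9.51 / 0.0626)
DR = 20 * log10(151.92)
DR = 43.63 dB

43.63 dB


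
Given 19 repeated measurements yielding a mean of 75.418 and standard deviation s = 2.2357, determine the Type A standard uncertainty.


The standard uncertainty for Type A evaluation is u = s / sqrt(n).
u = 2.2357 / sqrt(19)
u = 2.2357 / 4.3589
u = 0.5129

0.5129


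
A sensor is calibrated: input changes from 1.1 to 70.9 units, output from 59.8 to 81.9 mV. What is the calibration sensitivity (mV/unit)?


Sensitivity = (y2 - y1) / (x2 - x1).
S = (81.9 - 59.8) / (70.9 - 1.1)
S = 22.1 / 69.8
S = 0.3166 mV/unit

0.3166 mV/unit


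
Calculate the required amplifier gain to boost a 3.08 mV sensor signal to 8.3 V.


Gain = Vout / Vin (converting to same units).
G = 8.3 V / 3.08 mV
G = 8300.0 mV / 3.08 mV
G = 2694.81

2694.81


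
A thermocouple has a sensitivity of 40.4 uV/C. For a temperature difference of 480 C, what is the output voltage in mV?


The thermocouple output V = sensitivity * dT.
V = 40.4 uV/C * 480 C
V = 19392.0 uV
V = 19.392 mV

19.392 mV


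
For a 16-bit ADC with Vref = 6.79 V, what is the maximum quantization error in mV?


The maximum quantization error is +/- LSB/2.
LSB = Vref / 2^n = 6.79 / 65536 = 0.00010361 V
Max error = LSB / 2 = 0.00010361 / 2 = 5.18e-05 V
Max error = 0.0518 mV

0.0518 mV


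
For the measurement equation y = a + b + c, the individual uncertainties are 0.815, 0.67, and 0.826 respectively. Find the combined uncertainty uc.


For a sum of independent quantities, uc = sqrt(u1^2 + u2^2 + u3^2).
uc = sqrt(0.815^2 + 0.67^2 + 0.826^2)
uc = sqrt(0.664225 + 0.4489 + 0.682276)
uc = 1.3399

1.3399


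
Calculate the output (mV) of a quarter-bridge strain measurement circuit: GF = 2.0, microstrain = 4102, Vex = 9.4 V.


Quarter bridge output: Vout = (GF * epsilon * Vex) / 4.
Vout = (2.0 * 4102e-6 * 9.4) / 4
Vout = 0.0771176 / 4 V
Vout = 0.0192794 V = 19.2794 mV

19.2794 mV


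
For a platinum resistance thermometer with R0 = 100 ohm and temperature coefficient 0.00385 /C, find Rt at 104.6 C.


The RTD equation: Rt = R0 * (1 + alpha * T).
Rt = 100 * (1 + 0.00385 * 104.6)
Rt = 100 * (1 + 0.40271)
Rt = 100 * 1.40271
Rt = 140.271 ohm

140.271 ohm


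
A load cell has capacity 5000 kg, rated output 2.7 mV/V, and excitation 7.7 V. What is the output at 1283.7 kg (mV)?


Vout = rated_output * Vex * (load / capacity).
Vout = 2.7 * 7.7 * (1283.7 / 5000)
Vout = 2.7 * 7.7 * 0.25674
Vout = 5.338 mV

5.338 mV


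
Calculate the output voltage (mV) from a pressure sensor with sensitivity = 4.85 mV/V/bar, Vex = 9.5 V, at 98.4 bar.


Output = sensitivity * Vex * P.
Vout = 4.85 * 9.5 * 98.4
Vout = 46.075 * 98.4
Vout = 4533.78 mV

4533.78 mV


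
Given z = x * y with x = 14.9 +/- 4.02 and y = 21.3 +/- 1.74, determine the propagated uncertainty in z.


For a product z = x*y, the relative uncertainty is:
uz/z = sqrt((ux/x)^2 + (uy/y)^2)
Relative uncertainties: ux/x = 4.02/14.9 = 0.269799
uy/y = 1.74/21.3 = 0.08169
z = 14.9 * 21.3 = 317.4
uz = 317.4 * sqrt(0.269799^2 + 0.08169^2) = 89.465

89.465


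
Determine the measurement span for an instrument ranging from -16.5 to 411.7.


Span = upper range - lower range.
Span = 411.7 - (-16.5)
Span = 428.2

428.2


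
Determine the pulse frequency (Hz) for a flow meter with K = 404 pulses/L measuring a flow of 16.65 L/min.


Frequency = K * Q / 60 (converting L/min to L/s).
f = 404 * 16.65 / 60
f = 6726.6 / 60
f = 112.11 Hz

112.11 Hz


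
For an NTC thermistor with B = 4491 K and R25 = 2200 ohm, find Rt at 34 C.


NTC thermistor equation: Rt = R25 * exp(B * (1/T - 1/T25)).
T in Kelvin: 307.15 K, T25 = 298.15 K
1/T - 1/T25 = 1/307.15 - 1/298.15 = -9.828e-05
B * (1/T - 1/T25) = 4491 * -9.828e-05 = -0.4414
Rt = 2200 * exp(-0.4414) = 1414.9 ohm

1414.9 ohm


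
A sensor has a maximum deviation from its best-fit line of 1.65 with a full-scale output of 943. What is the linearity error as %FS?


Linearity error = (max deviation / full scale) * 100%.
Linearity = (1.65 / 943) * 100
Linearity = 0.175 %FS

0.175 %FS


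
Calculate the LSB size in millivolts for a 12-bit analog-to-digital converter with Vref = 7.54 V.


The resolution (LSB) of an ADC is Vref / 2^n.
LSB = 7.54 / 2^12
LSB = 7.54 / 4096
LSB = 0.00184082 V = 1.84082031 mV

1.84082031 mV


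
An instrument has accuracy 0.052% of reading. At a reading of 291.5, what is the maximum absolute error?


Absolute error = (accuracy% / 100) * reading.
Error = (0.052 / 100) * 291.5
Error = 0.00052 * 291.5
Error = 0.1516

0.1516


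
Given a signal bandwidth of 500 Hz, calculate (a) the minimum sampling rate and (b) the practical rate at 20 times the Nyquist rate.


By Nyquist theorem, fs_min = 2 * fmax.
fs_min = 2 * 500 = 1000 Hz
Practical rate = 20 * fs_min = 20 * 1000 = 20000 Hz

fs_min = 1000 Hz, fs_practical = 20000 Hz


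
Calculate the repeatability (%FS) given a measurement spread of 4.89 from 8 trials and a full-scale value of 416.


Repeatability = (spread / full scale) * 100%.
R = (4.89 / 416) * 100
R = 1.175 %FS

1.175 %FS


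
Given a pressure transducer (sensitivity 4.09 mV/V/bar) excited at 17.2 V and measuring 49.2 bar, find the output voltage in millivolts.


Output = sensitivity * Vex * P.
Vout = 4.09 * 17.2 * 49.2
Vout = 70.348 * 49.2
Vout = 3461.12 mV

3461.12 mV


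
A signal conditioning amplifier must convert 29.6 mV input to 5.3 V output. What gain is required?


Gain = Vout / Vin (converting to same units).
G = 5.3 V / 29.6 mV
G = 5300.0 mV / 29.6 mV
G = 179.05

179.05


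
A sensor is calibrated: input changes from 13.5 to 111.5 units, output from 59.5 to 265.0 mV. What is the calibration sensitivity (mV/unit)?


Sensitivity = (y2 - y1) / (x2 - x1).
S = (265.0 - 59.5) / (111.5 - 13.5)
S = 205.5 / 98.0
S = 2.0969 mV/unit

2.0969 mV/unit


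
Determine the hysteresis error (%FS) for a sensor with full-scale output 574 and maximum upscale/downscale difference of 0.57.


Hysteresis = (max difference / full scale) * 100%.
H = (0.57 / 574) * 100
H = 0.099 %FS

0.099 %FS


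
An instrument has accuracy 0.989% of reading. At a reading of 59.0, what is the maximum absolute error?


Absolute error = (accuracy% / 100) * reading.
Error = (0.989 / 100) * 59.0
Error = 0.00989 * 59.0
Error = 0.5835

0.5835


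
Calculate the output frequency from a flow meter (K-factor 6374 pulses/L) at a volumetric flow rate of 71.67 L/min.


Frequency = K * Q / 60 (converting L/min to L/s).
f = 6374 * 71.67 / 60
f = 456824.58 / 60
f = 7613.74 Hz

7613.74 Hz


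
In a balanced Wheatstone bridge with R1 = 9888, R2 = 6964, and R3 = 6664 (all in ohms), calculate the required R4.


At balance: R1*R4 = R2*R3, so R4 = R2*R3/R1.
R4 = 6964 * 6664 / 9888
R4 = 46408096 / 9888
R4 = 4693.38 ohm

4693.38 ohm


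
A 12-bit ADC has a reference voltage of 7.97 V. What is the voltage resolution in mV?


The resolution (LSB) of an ADC is Vref / 2^n.
LSB = 7.97 / 2^12
LSB = 7.97 / 4096
LSB = 0.0019458 V = 1.94580078 mV

1.94580078 mV


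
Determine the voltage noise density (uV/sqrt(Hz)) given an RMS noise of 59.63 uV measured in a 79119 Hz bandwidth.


Noise spectral density = Vrms / sqrt(BW).
NSD = 59.63 / sqrt(79119)
NSD = 59.63 / 281.281
NSD = 0.212 uV/sqrt(Hz)

0.212 uV/sqrt(Hz)


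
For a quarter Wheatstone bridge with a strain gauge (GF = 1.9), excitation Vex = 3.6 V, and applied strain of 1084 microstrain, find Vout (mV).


Quarter bridge output: Vout = (GF * epsilon * Vex) / 4.
Vout = (1.9 * 1084e-6 * 3.6) / 4
Vout = 0.00741456 / 4 V
Vout = 0.00185364 V = 1.8536 mV

1.8536 mV


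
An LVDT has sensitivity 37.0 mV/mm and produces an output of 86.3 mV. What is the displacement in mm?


Displacement = Vout / sensitivity.
d = 86.3 / 37.0
d = 2.332 mm

2.332 mm


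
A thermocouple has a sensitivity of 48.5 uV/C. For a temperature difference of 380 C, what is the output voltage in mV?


The thermocouple output V = sensitivity * dT.
V = 48.5 uV/C * 380 C
V = 18430.0 uV
V = 18.43 mV

18.43 mV


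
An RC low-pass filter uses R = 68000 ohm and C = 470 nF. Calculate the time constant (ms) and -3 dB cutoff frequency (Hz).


Time constant: tau = R * C.
tau = 68000 * 4.70e-07 = 0.03196 s
tau = 31.96 ms
Cutoff frequency: fc = 1 / (2*pi*R*C).
fc = 1 / (2*pi*0.03196) = 4.98 Hz

tau = 31.96 ms, fc = 4.98 Hz


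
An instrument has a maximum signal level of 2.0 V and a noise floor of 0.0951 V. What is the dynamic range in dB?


Dynamic range = 20 * log10(Vmax / Vnoise).
DR = 20 * log10(2.0 / 0.0951)
DR = 20 * log10(21.03)
DR = 26.46 dB

26.46 dB


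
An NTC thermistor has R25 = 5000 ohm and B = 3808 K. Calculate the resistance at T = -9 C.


NTC thermistor equation: Rt = R25 * exp(B * (1/T - 1/T25)).
T in Kelvin: 264.15 K, T25 = 298.15 K
1/T - 1/T25 = 1/264.15 - 1/298.15 = 0.00043171
B * (1/T - 1/T25) = 3808 * 0.00043171 = 1.644
Rt = 5000 * exp(1.644) = 25878.0 ohm

25878.0 ohm


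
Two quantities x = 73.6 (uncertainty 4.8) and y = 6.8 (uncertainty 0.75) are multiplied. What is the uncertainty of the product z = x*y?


For a product z = x*y, the relative uncertainty is:
uz/z = sqrt((ux/x)^2 + (uy/y)^2)
Relative uncertainties: ux/x = 4.8/73.6 = 0.065217
uy/y = 0.75/6.8 = 0.110294
z = 73.6 * 6.8 = 500.5
uz = 500.5 * sqrt(0.065217^2 + 0.110294^2) = 64.128

64.128


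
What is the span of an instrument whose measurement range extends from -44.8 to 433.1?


Span = upper range - lower range.
Span = 433.1 - (-44.8)
Span = 477.9

477.9


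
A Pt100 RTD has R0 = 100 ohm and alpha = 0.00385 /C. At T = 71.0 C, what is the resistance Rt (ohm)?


The RTD equation: Rt = R0 * (1 + alpha * T).
Rt = 100 * (1 + 0.00385 * 71.0)
Rt = 100 * (1 + 0.27335)
Rt = 100 * 1.27335
Rt = 127.335 ohm

127.335 ohm


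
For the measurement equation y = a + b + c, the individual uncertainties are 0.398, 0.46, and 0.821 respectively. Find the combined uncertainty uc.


For a sum of independent quantities, uc = sqrt(u1^2 + u2^2 + u3^2).
uc = sqrt(0.398^2 + 0.46^2 + 0.821^2)
uc = sqrt(0.158404 + 0.2116 + 0.674041)
uc = 1.0218

1.0218


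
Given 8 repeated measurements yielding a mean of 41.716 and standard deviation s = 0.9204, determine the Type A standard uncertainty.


The standard uncertainty for Type A evaluation is u = s / sqrt(n).
u = 0.9204 / sqrt(8)
u = 0.9204 / 2.8284
u = 0.3254

0.3254


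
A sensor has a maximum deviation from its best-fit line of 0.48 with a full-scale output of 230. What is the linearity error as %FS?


Linearity error = (max deviation / full scale) * 100%.
Linearity = (0.48 / 230) * 100
Linearity = 0.209 %FS

0.209 %FS


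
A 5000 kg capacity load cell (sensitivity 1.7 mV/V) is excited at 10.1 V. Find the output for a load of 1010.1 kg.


Vout = rated_output * Vex * (load / capacity).
Vout = 1.7 * 10.1 * (1010.1 / 5000)
Vout = 1.7 * 10.1 * 0.20202
Vout = 3.469 mV

3.469 mV


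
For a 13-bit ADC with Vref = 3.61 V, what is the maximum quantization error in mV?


The maximum quantization error is +/- LSB/2.
LSB = Vref / 2^n = 3.61 / 8192 = 0.00044067 V
Max error = LSB / 2 = 0.00044067 / 2 = 0.00022034 V
Max error = 0.2203 mV

0.2203 mV


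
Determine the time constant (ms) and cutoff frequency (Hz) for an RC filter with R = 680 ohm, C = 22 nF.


Time constant: tau = R * C.
tau = 680 * 2.20e-08 = 1.496e-05 s
tau = 0.015 ms
Cutoff frequency: fc = 1 / (2*pi*R*C).
fc = 1 / (2*pi*1.496e-05) = 10638.7 Hz

tau = 0.015 ms, fc = 10638.7 Hz


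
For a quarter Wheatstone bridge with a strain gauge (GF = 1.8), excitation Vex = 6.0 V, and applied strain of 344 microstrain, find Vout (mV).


Quarter bridge output: Vout = (GF * epsilon * Vex) / 4.
Vout = (1.8 * 344e-6 * 6.0) / 4
Vout = 0.0037152 / 4 V
Vout = 0.0009288 V = 0.9288 mV

0.9288 mV


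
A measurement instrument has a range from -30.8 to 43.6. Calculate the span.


Span = upper range - lower range.
Span = 43.6 - (-30.8)
Span = 74.4

74.4


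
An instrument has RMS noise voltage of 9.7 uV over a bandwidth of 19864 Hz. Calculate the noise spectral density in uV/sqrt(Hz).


Noise spectral density = Vrms / sqrt(BW).
NSD = 9.7 / sqrt(19864)
NSD = 9.7 / 140.9397
NSD = 0.0688 uV/sqrt(Hz)

0.0688 uV/sqrt(Hz)


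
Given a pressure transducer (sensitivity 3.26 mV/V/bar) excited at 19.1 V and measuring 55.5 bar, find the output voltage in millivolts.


Output = sensitivity * Vex * P.
Vout = 3.26 * 19.1 * 55.5
Vout = 62.266 * 55.5
Vout = 3455.76 mV

3455.76 mV


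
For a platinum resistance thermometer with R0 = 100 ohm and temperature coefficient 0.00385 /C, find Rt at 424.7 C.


The RTD equation: Rt = R0 * (1 + alpha * T).
Rt = 100 * (1 + 0.00385 * 424.7)
Rt = 100 * (1 + 1.635095)
Rt = 100 * 2.635095
Rt = 263.51 ohm

263.51 ohm
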